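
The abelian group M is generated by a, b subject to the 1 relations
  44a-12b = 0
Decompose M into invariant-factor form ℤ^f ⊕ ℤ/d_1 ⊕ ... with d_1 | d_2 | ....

Answer: M ≅ ℤ^1 ⊕ ℤ/4

Derivation:
rank_ℚ(R)=1; free=2−1=1
SNF(R) diag = [4] → torsion [4]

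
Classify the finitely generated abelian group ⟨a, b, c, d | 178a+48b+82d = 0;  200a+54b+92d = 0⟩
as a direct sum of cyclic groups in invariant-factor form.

Answer: M ≅ ℤ^2 ⊕ ℤ/2 ⊕ ℤ/6

Derivation:
rank_ℚ(R)=2; free=4−2=2
SNF(R) diag = [2, 6] → torsion [2, 6]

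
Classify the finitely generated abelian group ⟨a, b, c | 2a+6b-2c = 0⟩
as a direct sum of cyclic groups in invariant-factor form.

Answer: M ≅ ℤ^2 ⊕ ℤ/2

Derivation:
rank_ℚ(R)=1; free=3−1=2
SNF(R) diag = [2] → torsion [2]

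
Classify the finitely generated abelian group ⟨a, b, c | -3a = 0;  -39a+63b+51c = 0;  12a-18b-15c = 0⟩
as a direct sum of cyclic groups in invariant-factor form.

rank_ℚ(R)=3; free=3−3=0
SNF(R) diag = [3, 3, 9] → torsion [3, 3, 9]

Answer: M ≅ ℤ/3 ⊕ ℤ/3 ⊕ ℤ/9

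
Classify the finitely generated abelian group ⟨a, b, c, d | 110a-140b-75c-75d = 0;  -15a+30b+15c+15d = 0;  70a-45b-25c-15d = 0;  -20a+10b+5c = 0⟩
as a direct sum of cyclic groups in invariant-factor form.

rank_ℚ(R)=4; free=4−4=0
SNF(R) diag = [5, 5, 5, 15] → torsion [5, 5, 5, 15]

Answer: M ≅ ℤ/5 ⊕ ℤ/5 ⊕ ℤ/5 ⊕ ℤ/15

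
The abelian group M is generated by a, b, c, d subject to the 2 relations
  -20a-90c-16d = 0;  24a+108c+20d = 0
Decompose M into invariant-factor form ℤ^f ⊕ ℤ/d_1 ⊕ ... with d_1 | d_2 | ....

rank_ℚ(R)=2; free=4−2=2
SNF(R) diag = [2, 4] → torsion [2, 4]

Answer: M ≅ ℤ^2 ⊕ ℤ/2 ⊕ ℤ/4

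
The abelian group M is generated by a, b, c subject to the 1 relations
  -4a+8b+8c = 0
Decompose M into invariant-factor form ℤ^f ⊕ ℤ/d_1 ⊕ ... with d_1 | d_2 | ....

Answer: M ≅ ℤ^2 ⊕ ℤ/4

Derivation:
rank_ℚ(R)=1; free=3−1=2
SNF(R) diag = [4] → torsion [4]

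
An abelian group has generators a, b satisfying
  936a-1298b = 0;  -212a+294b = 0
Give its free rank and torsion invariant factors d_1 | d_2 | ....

rank_ℚ(R)=2; free=2−2=0
SNF(R) diag = [2, 4] → torsion [2, 4]

Answer: M ≅ ℤ/2 ⊕ ℤ/4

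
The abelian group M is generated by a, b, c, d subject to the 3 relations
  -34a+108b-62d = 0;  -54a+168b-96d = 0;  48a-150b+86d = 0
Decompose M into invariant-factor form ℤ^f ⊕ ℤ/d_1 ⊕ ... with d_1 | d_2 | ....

rank_ℚ(R)=3; free=4−3=1
SNF(R) diag = [2, 2, 6] → torsion [2, 2, 6]

Answer: M ≅ ℤ^1 ⊕ ℤ/2 ⊕ ℤ/2 ⊕ ℤ/6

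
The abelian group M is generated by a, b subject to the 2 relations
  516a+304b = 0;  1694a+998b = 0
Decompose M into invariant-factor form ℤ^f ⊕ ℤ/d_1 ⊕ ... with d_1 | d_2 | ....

rank_ℚ(R)=2; free=2−2=0
SNF(R) diag = [2, 4] → torsion [2, 4]

Answer: M ≅ ℤ/2 ⊕ ℤ/4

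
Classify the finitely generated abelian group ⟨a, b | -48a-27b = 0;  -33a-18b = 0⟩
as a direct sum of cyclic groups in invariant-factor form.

Answer: M ≅ ℤ/3 ⊕ ℤ/9

Derivation:
rank_ℚ(R)=2; free=2−2=0
SNF(R) diag = [3, 9] → torsion [3, 9]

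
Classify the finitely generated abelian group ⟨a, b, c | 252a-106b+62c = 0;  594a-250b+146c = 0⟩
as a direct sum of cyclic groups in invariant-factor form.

rank_ℚ(R)=2; free=3−2=1
SNF(R) diag = [2, 6] → torsion [2, 6]

Answer: M ≅ ℤ^1 ⊕ ℤ/2 ⊕ ℤ/6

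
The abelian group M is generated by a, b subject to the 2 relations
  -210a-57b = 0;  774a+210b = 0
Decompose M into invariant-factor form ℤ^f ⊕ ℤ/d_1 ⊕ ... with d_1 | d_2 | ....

rank_ℚ(R)=2; free=2−2=0
SNF(R) diag = [3, 6] → torsion [3, 6]

Answer: M ≅ ℤ/3 ⊕ ℤ/6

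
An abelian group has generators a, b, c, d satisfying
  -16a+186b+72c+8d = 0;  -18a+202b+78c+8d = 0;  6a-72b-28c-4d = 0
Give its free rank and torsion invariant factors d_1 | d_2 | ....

rank_ℚ(R)=3; free=4−3=1
SNF(R) diag = [2, 2, 2] → torsion [2, 2, 2]

Answer: M ≅ ℤ^1 ⊕ ℤ/2 ⊕ ℤ/2 ⊕ ℤ/2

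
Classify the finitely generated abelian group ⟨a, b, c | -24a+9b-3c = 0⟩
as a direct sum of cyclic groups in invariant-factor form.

Answer: M ≅ ℤ^2 ⊕ ℤ/3

Derivation:
rank_ℚ(R)=1; free=3−1=2
SNF(R) diag = [3] → torsion [3]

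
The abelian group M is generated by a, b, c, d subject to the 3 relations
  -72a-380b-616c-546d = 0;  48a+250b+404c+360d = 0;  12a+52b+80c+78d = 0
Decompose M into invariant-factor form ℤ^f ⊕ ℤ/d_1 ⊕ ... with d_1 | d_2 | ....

Answer: M ≅ ℤ^1 ⊕ ℤ/2 ⊕ ℤ/6 ⊕ ℤ/12

Derivation:
rank_ℚ(R)=3; free=4−3=1
SNF(R) diag = [2, 6, 12] → torsion [2, 6, 12]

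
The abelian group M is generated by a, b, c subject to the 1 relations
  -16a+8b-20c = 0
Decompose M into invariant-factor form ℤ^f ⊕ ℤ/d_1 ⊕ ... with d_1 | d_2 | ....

rank_ℚ(R)=1; free=3−1=2
SNF(R) diag = [4] → torsion [4]

Answer: M ≅ ℤ^2 ⊕ ℤ/4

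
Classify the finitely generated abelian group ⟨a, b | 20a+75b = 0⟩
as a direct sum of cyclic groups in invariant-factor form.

Answer: M ≅ ℤ^1 ⊕ ℤ/5

Derivation:
rank_ℚ(R)=1; free=2−1=1
SNF(R) diag = [5] → torsion [5]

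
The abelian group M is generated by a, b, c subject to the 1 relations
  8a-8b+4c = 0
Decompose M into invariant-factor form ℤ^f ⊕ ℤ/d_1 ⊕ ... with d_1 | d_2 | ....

rank_ℚ(R)=1; free=3−1=2
SNF(R) diag = [4] → torsion [4]

Answer: M ≅ ℤ^2 ⊕ ℤ/4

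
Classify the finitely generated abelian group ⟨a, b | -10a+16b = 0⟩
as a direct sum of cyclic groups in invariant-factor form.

rank_ℚ(R)=1; free=2−1=1
SNF(R) diag = [2] → torsion [2]

Answer: M ≅ ℤ^1 ⊕ ℤ/2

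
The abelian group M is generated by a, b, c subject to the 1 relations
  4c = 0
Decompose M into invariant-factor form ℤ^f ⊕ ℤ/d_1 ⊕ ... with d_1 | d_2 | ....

Answer: M ≅ ℤ^2 ⊕ ℤ/4

Derivation:
rank_ℚ(R)=1; free=3−1=2
SNF(R) diag = [4] → torsion [4]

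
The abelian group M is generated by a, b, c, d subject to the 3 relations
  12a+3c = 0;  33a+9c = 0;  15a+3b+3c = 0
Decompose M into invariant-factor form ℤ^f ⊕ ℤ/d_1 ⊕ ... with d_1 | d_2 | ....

rank_ℚ(R)=3; free=4−3=1
SNF(R) diag = [3, 3, 3] → torsion [3, 3, 3]

Answer: M ≅ ℤ^1 ⊕ ℤ/3 ⊕ ℤ/3 ⊕ ℤ/3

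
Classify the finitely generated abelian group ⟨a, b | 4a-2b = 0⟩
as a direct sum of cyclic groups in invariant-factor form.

Answer: M ≅ ℤ^1 ⊕ ℤ/2

Derivation:
rank_ℚ(R)=1; free=2−1=1
SNF(R) diag = [2] → torsion [2]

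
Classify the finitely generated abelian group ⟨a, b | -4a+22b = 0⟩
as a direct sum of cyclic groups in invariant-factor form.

rank_ℚ(R)=1; free=2−1=1
SNF(R) diag = [2] → torsion [2]

Answer: M ≅ ℤ^1 ⊕ ℤ/2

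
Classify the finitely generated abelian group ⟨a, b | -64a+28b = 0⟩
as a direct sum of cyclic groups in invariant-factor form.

rank_ℚ(R)=1; free=2−1=1
SNF(R) diag = [4] → torsion [4]

Answer: M ≅ ℤ^1 ⊕ ℤ/4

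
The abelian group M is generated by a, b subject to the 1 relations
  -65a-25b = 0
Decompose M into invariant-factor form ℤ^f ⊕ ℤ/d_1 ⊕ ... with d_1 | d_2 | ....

Answer: M ≅ ℤ^1 ⊕ ℤ/5

Derivation:
rank_ℚ(R)=1; free=2−1=1
SNF(R) diag = [5] → torsion [5]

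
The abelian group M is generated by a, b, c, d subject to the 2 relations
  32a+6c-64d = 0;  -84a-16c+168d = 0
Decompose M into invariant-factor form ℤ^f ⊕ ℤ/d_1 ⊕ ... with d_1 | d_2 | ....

Answer: M ≅ ℤ^2 ⊕ ℤ/2 ⊕ ℤ/4

Derivation:
rank_ℚ(R)=2; free=4−2=2
SNF(R) diag = [2, 4] → torsion [2, 4]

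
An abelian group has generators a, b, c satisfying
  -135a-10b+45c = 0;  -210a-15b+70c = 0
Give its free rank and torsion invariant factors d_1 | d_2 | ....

rank_ℚ(R)=2; free=3−2=1
SNF(R) diag = [5, 5] → torsion [5, 5]

Answer: M ≅ ℤ^1 ⊕ ℤ/5 ⊕ ℤ/5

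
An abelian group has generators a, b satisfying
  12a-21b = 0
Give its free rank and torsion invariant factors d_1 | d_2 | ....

Answer: M ≅ ℤ^1 ⊕ ℤ/3

Derivation:
rank_ℚ(R)=1; free=2−1=1
SNF(R) diag = [3] → torsion [3]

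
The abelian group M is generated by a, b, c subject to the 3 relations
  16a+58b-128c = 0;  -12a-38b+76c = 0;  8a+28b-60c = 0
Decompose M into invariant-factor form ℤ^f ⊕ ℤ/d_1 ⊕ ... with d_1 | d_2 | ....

rank_ℚ(R)=3; free=3−3=0
SNF(R) diag = [2, 4, 4] → torsion [2, 4, 4]

Answer: M ≅ ℤ/2 ⊕ ℤ/4 ⊕ ℤ/4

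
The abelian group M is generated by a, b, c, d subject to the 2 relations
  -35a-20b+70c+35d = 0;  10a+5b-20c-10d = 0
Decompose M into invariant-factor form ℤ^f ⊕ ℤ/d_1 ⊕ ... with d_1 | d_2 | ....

Answer: M ≅ ℤ^2 ⊕ ℤ/5 ⊕ ℤ/5

Derivation:
rank_ℚ(R)=2; free=4−2=2
SNF(R) diag = [5, 5] → torsion [5, 5]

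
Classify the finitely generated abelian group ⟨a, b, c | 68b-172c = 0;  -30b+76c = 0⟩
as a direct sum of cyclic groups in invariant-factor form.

Answer: M ≅ ℤ^1 ⊕ ℤ/2 ⊕ ℤ/4

Derivation:
rank_ℚ(R)=2; free=3−2=1
SNF(R) diag = [2, 4] → torsion [2, 4]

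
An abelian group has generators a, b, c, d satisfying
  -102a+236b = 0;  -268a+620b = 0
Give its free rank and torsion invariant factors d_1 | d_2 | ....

Answer: M ≅ ℤ^2 ⊕ ℤ/2 ⊕ ℤ/4

Derivation:
rank_ℚ(R)=2; free=4−2=2
SNF(R) diag = [2, 4] → torsion [2, 4]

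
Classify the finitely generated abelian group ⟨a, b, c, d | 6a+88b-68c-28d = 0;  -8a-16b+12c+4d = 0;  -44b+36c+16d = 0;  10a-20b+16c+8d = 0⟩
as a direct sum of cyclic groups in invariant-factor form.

Answer: M ≅ ℤ/2 ⊕ ℤ/4 ⊕ ℤ/4 ⊕ ℤ/4

Derivation:
rank_ℚ(R)=4; free=4−4=0
SNF(R) diag = [2, 4, 4, 4] → torsion [2, 4, 4, 4]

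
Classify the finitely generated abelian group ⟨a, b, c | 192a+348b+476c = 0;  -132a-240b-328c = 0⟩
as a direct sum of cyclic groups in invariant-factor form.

Answer: M ≅ ℤ^1 ⊕ ℤ/4 ⊕ ℤ/12

Derivation:
rank_ℚ(R)=2; free=3−2=1
SNF(R) diag = [4, 12] → torsion [4, 12]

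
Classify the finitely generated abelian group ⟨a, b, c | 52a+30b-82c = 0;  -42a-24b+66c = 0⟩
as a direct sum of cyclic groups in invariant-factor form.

rank_ℚ(R)=2; free=3−2=1
SNF(R) diag = [2, 6] → torsion [2, 6]

Answer: M ≅ ℤ^1 ⊕ ℤ/2 ⊕ ℤ/6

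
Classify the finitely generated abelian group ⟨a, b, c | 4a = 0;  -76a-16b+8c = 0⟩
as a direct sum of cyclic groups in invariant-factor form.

Answer: M ≅ ℤ^1 ⊕ ℤ/4 ⊕ ℤ/8

Derivation:
rank_ℚ(R)=2; free=3−2=1
SNF(R) diag = [4, 8] → torsion [4, 8]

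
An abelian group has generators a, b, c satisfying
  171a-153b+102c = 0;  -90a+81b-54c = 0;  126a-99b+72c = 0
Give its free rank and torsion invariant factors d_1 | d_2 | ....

Answer: M ≅ ℤ/3 ⊕ ℤ/9 ⊕ ℤ/18

Derivation:
rank_ℚ(R)=3; free=3−3=0
SNF(R) diag = [3, 9, 18] → torsion [3, 9, 18]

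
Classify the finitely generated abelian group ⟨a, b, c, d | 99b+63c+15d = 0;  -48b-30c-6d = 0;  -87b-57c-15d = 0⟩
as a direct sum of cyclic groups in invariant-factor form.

Answer: M ≅ ℤ^1 ⊕ ℤ/3 ⊕ ℤ/6 ⊕ ℤ/6

Derivation:
rank_ℚ(R)=3; free=4−3=1
SNF(R) diag = [3, 6, 6] → torsion [3, 6, 6]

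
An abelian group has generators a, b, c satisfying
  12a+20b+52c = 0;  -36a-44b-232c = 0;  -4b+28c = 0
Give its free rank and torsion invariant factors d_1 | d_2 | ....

Answer: M ≅ ℤ/4 ⊕ ℤ/12 ⊕ ℤ/36

Derivation:
rank_ℚ(R)=3; free=3−3=0
SNF(R) diag = [4, 12, 36] → torsion [4, 12, 36]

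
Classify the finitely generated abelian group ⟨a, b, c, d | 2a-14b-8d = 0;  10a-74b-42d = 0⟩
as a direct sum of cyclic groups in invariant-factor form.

rank_ℚ(R)=2; free=4−2=2
SNF(R) diag = [2, 2] → torsion [2, 2]

Answer: M ≅ ℤ^2 ⊕ ℤ/2 ⊕ ℤ/2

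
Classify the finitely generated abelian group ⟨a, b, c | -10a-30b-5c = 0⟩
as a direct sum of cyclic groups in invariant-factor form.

Answer: M ≅ ℤ^2 ⊕ ℤ/5

Derivation:
rank_ℚ(R)=1; free=3−1=2
SNF(R) diag = [5] → torsion [5]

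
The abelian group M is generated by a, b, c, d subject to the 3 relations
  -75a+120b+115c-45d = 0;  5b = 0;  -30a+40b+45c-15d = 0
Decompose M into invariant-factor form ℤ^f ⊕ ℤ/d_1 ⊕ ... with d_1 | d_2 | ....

rank_ℚ(R)=3; free=4−3=1
SNF(R) diag = [5, 5, 15] → torsion [5, 5, 15]

Answer: M ≅ ℤ^1 ⊕ ℤ/5 ⊕ ℤ/5 ⊕ ℤ/15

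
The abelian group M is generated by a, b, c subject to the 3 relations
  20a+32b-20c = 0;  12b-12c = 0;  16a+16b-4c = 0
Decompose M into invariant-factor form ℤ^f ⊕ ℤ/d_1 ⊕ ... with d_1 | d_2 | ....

Answer: M ≅ ℤ/4 ⊕ ℤ/12 ⊕ ℤ/12

Derivation:
rank_ℚ(R)=3; free=3−3=0
SNF(R) diag = [4, 12, 12] → torsion [4, 12, 12]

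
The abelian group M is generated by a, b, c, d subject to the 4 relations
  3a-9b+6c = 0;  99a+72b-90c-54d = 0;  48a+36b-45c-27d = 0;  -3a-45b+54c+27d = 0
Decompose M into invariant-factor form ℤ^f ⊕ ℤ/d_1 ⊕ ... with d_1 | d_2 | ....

Answer: M ≅ ℤ/3 ⊕ ℤ/3 ⊕ ℤ/9 ⊕ ℤ/27

Derivation:
rank_ℚ(R)=4; free=4−4=0
SNF(R) diag = [3, 3, 9, 27] → torsion [3, 3, 9, 27]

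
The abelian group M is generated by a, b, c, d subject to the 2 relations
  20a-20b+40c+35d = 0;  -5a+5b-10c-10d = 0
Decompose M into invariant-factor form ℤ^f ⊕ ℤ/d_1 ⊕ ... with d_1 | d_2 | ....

rank_ℚ(R)=2; free=4−2=2
SNF(R) diag = [5, 5] → torsion [5, 5]

Answer: M ≅ ℤ^2 ⊕ ℤ/5 ⊕ ℤ/5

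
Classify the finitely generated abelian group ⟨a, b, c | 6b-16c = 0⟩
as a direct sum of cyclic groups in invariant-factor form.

Answer: M ≅ ℤ^2 ⊕ ℤ/2

Derivation:
rank_ℚ(R)=1; free=3−1=2
SNF(R) diag = [2] → torsion [2]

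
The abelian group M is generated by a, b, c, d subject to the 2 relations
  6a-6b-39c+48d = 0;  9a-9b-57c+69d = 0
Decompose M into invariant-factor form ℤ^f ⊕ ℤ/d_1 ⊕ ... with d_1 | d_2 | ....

Answer: M ≅ ℤ^2 ⊕ ℤ/3 ⊕ ℤ/3

Derivation:
rank_ℚ(R)=2; free=4−2=2
SNF(R) diag = [3, 3] → torsion [3, 3]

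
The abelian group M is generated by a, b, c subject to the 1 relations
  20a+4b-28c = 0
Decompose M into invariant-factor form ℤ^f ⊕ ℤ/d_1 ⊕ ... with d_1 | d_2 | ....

Answer: M ≅ ℤ^2 ⊕ ℤ/4

Derivation:
rank_ℚ(R)=1; free=3−1=2
SNF(R) diag = [4] → torsion [4]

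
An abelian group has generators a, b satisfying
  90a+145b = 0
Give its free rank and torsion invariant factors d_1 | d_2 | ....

Answer: M ≅ ℤ^1 ⊕ ℤ/5

Derivation:
rank_ℚ(R)=1; free=2−1=1
SNF(R) diag = [5] → torsion [5]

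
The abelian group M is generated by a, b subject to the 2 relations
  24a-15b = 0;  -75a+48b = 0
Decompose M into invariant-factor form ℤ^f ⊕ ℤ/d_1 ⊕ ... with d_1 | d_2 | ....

Answer: M ≅ ℤ/3 ⊕ ℤ/9

Derivation:
rank_ℚ(R)=2; free=2−2=0
SNF(R) diag = [3, 9] → torsion [3, 9]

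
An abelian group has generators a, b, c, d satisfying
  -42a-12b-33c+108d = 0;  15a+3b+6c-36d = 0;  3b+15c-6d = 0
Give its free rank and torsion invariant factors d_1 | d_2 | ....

Answer: M ≅ ℤ^1 ⊕ ℤ/3 ⊕ ℤ/3 ⊕ ℤ/9

Derivation:
rank_ℚ(R)=3; free=4−3=1
SNF(R) diag = [3, 3, 9] → torsion [3, 3, 9]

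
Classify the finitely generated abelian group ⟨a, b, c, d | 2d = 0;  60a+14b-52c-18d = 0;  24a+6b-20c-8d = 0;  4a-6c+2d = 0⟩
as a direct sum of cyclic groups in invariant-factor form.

rank_ℚ(R)=4; free=4−4=0
SNF(R) diag = [2, 2, 2, 4] → torsion [2, 2, 2, 4]

Answer: M ≅ ℤ/2 ⊕ ℤ/2 ⊕ ℤ/2 ⊕ ℤ/4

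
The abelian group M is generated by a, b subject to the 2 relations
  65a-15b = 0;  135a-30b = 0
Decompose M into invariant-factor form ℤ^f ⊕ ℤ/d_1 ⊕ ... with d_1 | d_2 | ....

Answer: M ≅ ℤ/5 ⊕ ℤ/15

Derivation:
rank_ℚ(R)=2; free=2−2=0
SNF(R) diag = [5, 15] → torsion [5, 15]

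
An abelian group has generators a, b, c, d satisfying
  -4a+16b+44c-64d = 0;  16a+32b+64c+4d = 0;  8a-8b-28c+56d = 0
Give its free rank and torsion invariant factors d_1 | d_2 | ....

rank_ℚ(R)=3; free=4−3=1
SNF(R) diag = [4, 12, 36] → torsion [4, 12, 36]

Answer: M ≅ ℤ^1 ⊕ ℤ/4 ⊕ ℤ/12 ⊕ ℤ/36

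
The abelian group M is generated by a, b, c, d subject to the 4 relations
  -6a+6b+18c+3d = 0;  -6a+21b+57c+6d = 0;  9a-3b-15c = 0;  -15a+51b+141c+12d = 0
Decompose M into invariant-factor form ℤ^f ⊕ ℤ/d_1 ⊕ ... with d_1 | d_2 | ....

Answer: M ≅ ℤ/3 ⊕ ℤ/3 ⊕ ℤ/3 ⊕ ℤ/6

Derivation:
rank_ℚ(R)=4; free=4−4=0
SNF(R) diag = [3, 3, 3, 6] → torsion [3, 3, 3, 6]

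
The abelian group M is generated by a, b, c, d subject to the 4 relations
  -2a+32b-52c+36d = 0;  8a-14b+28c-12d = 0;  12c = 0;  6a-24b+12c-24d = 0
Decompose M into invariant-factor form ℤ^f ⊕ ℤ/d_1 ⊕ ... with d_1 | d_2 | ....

Answer: M ≅ ℤ/2 ⊕ ℤ/6 ⊕ ℤ/12 ⊕ ℤ/12

Derivation:
rank_ℚ(R)=4; free=4−4=0
SNF(R) diag = [2, 6, 12, 12] → torsion [2, 6, 12, 12]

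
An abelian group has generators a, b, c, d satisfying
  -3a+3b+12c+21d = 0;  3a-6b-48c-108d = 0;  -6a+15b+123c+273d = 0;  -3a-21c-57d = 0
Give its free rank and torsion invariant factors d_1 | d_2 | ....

Answer: M ≅ ℤ/3 ⊕ ℤ/3 ⊕ ℤ/3 ⊕ ℤ/3

Derivation:
rank_ℚ(R)=4; free=4−4=0
SNF(R) diag = [3, 3, 3, 3] → torsion [3, 3, 3, 3]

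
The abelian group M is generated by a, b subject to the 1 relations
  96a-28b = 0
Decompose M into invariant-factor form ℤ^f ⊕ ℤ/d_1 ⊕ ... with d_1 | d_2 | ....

rank_ℚ(R)=1; free=2−1=1
SNF(R) diag = [4] → torsion [4]

Answer: M ≅ ℤ^1 ⊕ ℤ/4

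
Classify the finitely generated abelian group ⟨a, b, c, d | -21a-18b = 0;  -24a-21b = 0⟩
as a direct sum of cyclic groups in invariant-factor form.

rank_ℚ(R)=2; free=4−2=2
SNF(R) diag = [3, 3] → torsion [3, 3]

Answer: M ≅ ℤ^2 ⊕ ℤ/3 ⊕ ℤ/3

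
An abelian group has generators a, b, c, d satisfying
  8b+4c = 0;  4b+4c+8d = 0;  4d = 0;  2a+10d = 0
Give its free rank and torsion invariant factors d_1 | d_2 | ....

rank_ℚ(R)=4; free=4−4=0
SNF(R) diag = [2, 4, 4, 4] → torsion [2, 4, 4, 4]

Answer: M ≅ ℤ/2 ⊕ ℤ/4 ⊕ ℤ/4 ⊕ ℤ/4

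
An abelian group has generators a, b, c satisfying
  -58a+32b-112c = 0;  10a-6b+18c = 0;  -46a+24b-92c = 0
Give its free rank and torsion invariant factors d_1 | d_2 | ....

Answer: M ≅ ℤ/2 ⊕ ℤ/2 ⊕ ℤ/4

Derivation:
rank_ℚ(R)=3; free=3−3=0
SNF(R) diag = [2, 2, 4] → torsion [2, 2, 4]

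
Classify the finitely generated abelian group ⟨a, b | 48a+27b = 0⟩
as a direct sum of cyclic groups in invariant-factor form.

rank_ℚ(R)=1; free=2−1=1
SNF(R) diag = [3] → torsion [3]

Answer: M ≅ ℤ^1 ⊕ ℤ/3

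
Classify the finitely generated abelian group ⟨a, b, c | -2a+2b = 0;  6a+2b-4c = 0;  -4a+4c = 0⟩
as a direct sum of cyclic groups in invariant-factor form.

Answer: M ≅ ℤ/2 ⊕ ℤ/4 ⊕ ℤ/4

Derivation:
rank_ℚ(R)=3; free=3−3=0
SNF(R) diag = [2, 4, 4] → torsion [2, 4, 4]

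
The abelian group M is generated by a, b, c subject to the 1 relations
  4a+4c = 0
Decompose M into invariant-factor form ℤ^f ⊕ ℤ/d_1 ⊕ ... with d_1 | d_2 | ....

rank_ℚ(R)=1; free=3−1=2
SNF(R) diag = [4] → torsion [4]

Answer: M ≅ ℤ^2 ⊕ ℤ/4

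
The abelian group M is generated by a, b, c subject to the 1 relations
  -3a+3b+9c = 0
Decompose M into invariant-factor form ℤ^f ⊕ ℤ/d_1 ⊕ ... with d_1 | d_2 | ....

Answer: M ≅ ℤ^2 ⊕ ℤ/3

Derivation:
rank_ℚ(R)=1; free=3−1=2
SNF(R) diag = [3] → torsion [3]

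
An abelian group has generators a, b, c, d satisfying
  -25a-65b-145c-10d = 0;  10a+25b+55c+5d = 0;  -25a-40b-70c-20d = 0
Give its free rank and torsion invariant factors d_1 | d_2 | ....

Answer: M ≅ ℤ^1 ⊕ ℤ/5 ⊕ ℤ/5 ⊕ ℤ/15

Derivation:
rank_ℚ(R)=3; free=4−3=1
SNF(R) diag = [5, 5, 15] → torsion [5, 5, 15]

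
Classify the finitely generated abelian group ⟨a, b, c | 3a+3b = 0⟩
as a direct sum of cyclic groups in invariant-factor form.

rank_ℚ(R)=1; free=3−1=2
SNF(R) diag = [3] → torsion [3]

Answer: M ≅ ℤ^2 ⊕ ℤ/3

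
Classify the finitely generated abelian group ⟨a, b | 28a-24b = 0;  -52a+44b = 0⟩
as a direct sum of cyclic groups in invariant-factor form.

Answer: M ≅ ℤ/4 ⊕ ℤ/4

Derivation:
rank_ℚ(R)=2; free=2−2=0
SNF(R) diag = [4, 4] → torsion [4, 4]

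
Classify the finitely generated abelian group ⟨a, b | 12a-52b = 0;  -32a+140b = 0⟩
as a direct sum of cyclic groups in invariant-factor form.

rank_ℚ(R)=2; free=2−2=0
SNF(R) diag = [4, 4] → torsion [4, 4]

Answer: M ≅ ℤ/4 ⊕ ℤ/4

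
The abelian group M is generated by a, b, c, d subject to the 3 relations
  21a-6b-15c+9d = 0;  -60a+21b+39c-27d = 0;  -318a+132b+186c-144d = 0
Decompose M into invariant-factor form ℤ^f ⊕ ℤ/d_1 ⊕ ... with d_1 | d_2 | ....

rank_ℚ(R)=3; free=4−3=1
SNF(R) diag = [3, 9, 18] → torsion [3, 9, 18]

Answer: M ≅ ℤ^1 ⊕ ℤ/3 ⊕ ℤ/9 ⊕ ℤ/18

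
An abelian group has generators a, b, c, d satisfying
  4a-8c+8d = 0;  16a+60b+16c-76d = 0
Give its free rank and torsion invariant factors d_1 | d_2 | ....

rank_ℚ(R)=2; free=4−2=2
SNF(R) diag = [4, 12] → torsion [4, 12]

Answer: M ≅ ℤ^2 ⊕ ℤ/4 ⊕ ℤ/12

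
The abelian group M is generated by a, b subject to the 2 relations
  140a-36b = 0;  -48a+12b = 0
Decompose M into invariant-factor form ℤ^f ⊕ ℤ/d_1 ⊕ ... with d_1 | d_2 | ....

Answer: M ≅ ℤ/4 ⊕ ℤ/12

Derivation:
rank_ℚ(R)=2; free=2−2=0
SNF(R) diag = [4, 12] → torsion [4, 12]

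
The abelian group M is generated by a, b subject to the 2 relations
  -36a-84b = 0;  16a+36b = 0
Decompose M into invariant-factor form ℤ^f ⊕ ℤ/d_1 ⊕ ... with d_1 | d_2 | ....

Answer: M ≅ ℤ/4 ⊕ ℤ/12

Derivation:
rank_ℚ(R)=2; free=2−2=0
SNF(R) diag = [4, 12] → torsion [4, 12]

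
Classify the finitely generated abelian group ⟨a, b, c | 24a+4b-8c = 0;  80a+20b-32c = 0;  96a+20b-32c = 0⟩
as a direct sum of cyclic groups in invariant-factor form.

rank_ℚ(R)=3; free=3−3=0
SNF(R) diag = [4, 8, 16] → torsion [4, 8, 16]

Answer: M ≅ ℤ/4 ⊕ ℤ/8 ⊕ ℤ/16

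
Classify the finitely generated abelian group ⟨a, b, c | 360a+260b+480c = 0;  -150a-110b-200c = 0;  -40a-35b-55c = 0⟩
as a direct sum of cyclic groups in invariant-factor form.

Answer: M ≅ ℤ/5 ⊕ ℤ/10 ⊕ ℤ/20

Derivation:
rank_ℚ(R)=3; free=3−3=0
SNF(R) diag = [5, 10, 20] → torsion [5, 10, 20]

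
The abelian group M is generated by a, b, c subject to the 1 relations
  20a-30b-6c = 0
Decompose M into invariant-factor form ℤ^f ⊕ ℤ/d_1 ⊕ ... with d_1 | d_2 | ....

Answer: M ≅ ℤ^2 ⊕ ℤ/2

Derivation:
rank_ℚ(R)=1; free=3−1=2
SNF(R) diag = [2] → torsion [2]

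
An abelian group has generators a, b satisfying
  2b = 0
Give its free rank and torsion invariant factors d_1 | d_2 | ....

rank_ℚ(R)=1; free=2−1=1
SNF(R) diag = [2] → torsion [2]

Answer: M ≅ ℤ^1 ⊕ ℤ/2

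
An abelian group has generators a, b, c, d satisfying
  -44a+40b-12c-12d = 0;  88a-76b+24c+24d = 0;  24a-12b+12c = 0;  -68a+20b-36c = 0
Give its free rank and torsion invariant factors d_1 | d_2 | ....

rank_ℚ(R)=4; free=4−4=0
SNF(R) diag = [4, 4, 12, 12] → torsion [4, 4, 12, 12]

Answer: M ≅ ℤ/4 ⊕ ℤ/4 ⊕ ℤ/12 ⊕ ℤ/12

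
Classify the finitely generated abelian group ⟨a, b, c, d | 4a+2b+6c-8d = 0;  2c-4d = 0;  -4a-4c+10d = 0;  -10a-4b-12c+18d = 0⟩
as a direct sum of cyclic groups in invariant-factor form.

Answer: M ≅ ℤ/2 ⊕ ℤ/2 ⊕ ℤ/2 ⊕ ℤ/2

Derivation:
rank_ℚ(R)=4; free=4−4=0
SNF(R) diag = [2, 2, 2, 2] → torsion [2, 2, 2, 2]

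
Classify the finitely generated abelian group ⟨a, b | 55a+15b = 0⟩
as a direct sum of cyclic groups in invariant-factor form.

Answer: M ≅ ℤ^1 ⊕ ℤ/5

Derivation:
rank_ℚ(R)=1; free=2−1=1
SNF(R) diag = [5] → torsion [5]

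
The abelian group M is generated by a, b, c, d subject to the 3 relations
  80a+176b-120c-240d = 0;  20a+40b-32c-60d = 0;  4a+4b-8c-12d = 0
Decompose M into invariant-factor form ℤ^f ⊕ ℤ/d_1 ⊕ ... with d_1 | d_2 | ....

rank_ℚ(R)=3; free=4−3=1
SNF(R) diag = [4, 4, 8] → torsion [4, 4, 8]

Answer: M ≅ ℤ^1 ⊕ ℤ/4 ⊕ ℤ/4 ⊕ ℤ/8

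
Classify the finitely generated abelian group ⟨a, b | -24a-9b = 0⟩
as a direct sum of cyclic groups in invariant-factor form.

Answer: M ≅ ℤ^1 ⊕ ℤ/3

Derivation:
rank_ℚ(R)=1; free=2−1=1
SNF(R) diag = [3] → torsion [3]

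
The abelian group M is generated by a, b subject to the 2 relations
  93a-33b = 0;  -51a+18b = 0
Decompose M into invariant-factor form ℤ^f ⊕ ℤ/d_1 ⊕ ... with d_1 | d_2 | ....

Answer: M ≅ ℤ/3 ⊕ ℤ/3

Derivation:
rank_ℚ(R)=2; free=2−2=0
SNF(R) diag = [3, 3] → torsion [3, 3]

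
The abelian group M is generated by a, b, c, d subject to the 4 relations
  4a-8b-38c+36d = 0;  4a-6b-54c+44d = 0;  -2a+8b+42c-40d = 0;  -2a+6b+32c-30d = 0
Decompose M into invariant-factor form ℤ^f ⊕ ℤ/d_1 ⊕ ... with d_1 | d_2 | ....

Answer: M ≅ ℤ/2 ⊕ ℤ/2 ⊕ ℤ/2 ⊕ ℤ/2

Derivation:
rank_ℚ(R)=4; free=4−4=0
SNF(R) diag = [2, 2, 2, 2] → torsion [2, 2, 2, 2]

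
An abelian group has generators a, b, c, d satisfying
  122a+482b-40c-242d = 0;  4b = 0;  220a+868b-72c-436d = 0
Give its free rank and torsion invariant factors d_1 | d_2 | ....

rank_ℚ(R)=3; free=4−3=1
SNF(R) diag = [2, 4, 8] → torsion [2, 4, 8]

Answer: M ≅ ℤ^1 ⊕ ℤ/2 ⊕ ℤ/4 ⊕ ℤ/8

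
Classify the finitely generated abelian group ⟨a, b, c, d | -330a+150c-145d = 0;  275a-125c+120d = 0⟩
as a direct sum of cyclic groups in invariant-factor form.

rank_ℚ(R)=2; free=4−2=2
SNF(R) diag = [5, 5] → torsion [5, 5]

Answer: M ≅ ℤ^2 ⊕ ℤ/5 ⊕ ℤ/5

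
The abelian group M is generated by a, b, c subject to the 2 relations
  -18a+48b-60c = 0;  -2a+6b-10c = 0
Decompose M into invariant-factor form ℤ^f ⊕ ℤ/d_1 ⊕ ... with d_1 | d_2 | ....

rank_ℚ(R)=2; free=3−2=1
SNF(R) diag = [2, 6] → torsion [2, 6]

Answer: M ≅ ℤ^1 ⊕ ℤ/2 ⊕ ℤ/6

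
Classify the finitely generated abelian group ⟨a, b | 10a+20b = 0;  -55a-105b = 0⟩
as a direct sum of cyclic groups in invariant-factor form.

Answer: M ≅ ℤ/5 ⊕ ℤ/10

Derivation:
rank_ℚ(R)=2; free=2−2=0
SNF(R) diag = [5, 10] → torsion [5, 10]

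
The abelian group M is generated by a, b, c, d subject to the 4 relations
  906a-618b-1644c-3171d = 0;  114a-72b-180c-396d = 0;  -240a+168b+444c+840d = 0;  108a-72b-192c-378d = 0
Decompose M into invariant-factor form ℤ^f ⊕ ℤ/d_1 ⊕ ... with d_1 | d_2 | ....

Answer: M ≅ ℤ/3 ⊕ ℤ/6 ⊕ ℤ/12 ⊕ ℤ/36

Derivation:
rank_ℚ(R)=4; free=4−4=0
SNF(R) diag = [3, 6, 12, 36] → torsion [3, 6, 12, 36]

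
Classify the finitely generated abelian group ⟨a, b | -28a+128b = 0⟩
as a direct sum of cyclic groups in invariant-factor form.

Answer: M ≅ ℤ^1 ⊕ ℤ/4

Derivation:
rank_ℚ(R)=1; free=2−1=1
SNF(R) diag = [4] → torsion [4]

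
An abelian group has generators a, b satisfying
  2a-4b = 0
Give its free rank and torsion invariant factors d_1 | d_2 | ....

Answer: M ≅ ℤ^1 ⊕ ℤ/2

Derivation:
rank_ℚ(R)=1; free=2−1=1
SNF(R) diag = [2] → torsion [2]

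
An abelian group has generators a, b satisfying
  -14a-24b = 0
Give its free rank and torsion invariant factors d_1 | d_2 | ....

rank_ℚ(R)=1; free=2−1=1
SNF(R) diag = [2] → torsion [2]

Answer: M ≅ ℤ^1 ⊕ ℤ/2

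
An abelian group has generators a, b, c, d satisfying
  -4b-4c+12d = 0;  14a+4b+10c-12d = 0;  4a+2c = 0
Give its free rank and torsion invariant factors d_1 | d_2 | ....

rank_ℚ(R)=3; free=4−3=1
SNF(R) diag = [2, 2, 4] → torsion [2, 2, 4]

Answer: M ≅ ℤ^1 ⊕ ℤ/2 ⊕ ℤ/2 ⊕ ℤ/4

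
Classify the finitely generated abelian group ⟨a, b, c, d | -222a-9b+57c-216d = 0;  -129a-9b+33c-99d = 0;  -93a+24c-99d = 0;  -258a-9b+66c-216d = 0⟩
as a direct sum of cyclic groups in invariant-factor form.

Answer: M ≅ ℤ/3 ⊕ ℤ/9 ⊕ ℤ/9 ⊕ ℤ/18

Derivation:
rank_ℚ(R)=4; free=4−4=0
SNF(R) diag = [3, 9, 9, 18] → torsion [3, 9, 9, 18]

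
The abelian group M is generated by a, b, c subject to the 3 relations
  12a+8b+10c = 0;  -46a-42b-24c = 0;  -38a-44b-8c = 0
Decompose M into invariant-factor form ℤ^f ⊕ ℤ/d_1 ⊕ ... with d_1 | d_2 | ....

rank_ℚ(R)=3; free=3−3=0
SNF(R) diag = [2, 2, 2] → torsion [2, 2, 2]

Answer: M ≅ ℤ/2 ⊕ ℤ/2 ⊕ ℤ/2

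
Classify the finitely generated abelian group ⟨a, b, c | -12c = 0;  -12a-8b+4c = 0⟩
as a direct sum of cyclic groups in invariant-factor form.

rank_ℚ(R)=2; free=3−2=1
SNF(R) diag = [4, 12] → torsion [4, 12]

Answer: M ≅ ℤ^1 ⊕ ℤ/4 ⊕ ℤ/12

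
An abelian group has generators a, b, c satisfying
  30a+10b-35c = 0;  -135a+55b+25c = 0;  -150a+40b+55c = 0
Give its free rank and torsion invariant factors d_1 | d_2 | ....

rank_ℚ(R)=3; free=3−3=0
SNF(R) diag = [5, 15, 30] → torsion [5, 15, 30]

Answer: M ≅ ℤ/5 ⊕ ℤ/15 ⊕ ℤ/30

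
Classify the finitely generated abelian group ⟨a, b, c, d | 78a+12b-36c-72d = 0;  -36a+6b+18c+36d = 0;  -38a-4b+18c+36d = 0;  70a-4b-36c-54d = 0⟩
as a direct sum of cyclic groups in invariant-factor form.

rank_ℚ(R)=4; free=4−4=0
SNF(R) diag = [2, 6, 18, 18] → torsion [2, 6, 18, 18]

Answer: M ≅ ℤ/2 ⊕ ℤ/6 ⊕ ℤ/18 ⊕ ℤ/18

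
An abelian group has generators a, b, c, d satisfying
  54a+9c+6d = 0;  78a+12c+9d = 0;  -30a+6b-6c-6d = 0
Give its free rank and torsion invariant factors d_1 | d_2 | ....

rank_ℚ(R)=3; free=4−3=1
SNF(R) diag = [3, 3, 6] → torsion [3, 3, 6]

Answer: M ≅ ℤ^1 ⊕ ℤ/3 ⊕ ℤ/3 ⊕ ℤ/6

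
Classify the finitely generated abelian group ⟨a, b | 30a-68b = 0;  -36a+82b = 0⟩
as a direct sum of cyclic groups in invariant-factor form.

rank_ℚ(R)=2; free=2−2=0
SNF(R) diag = [2, 6] → torsion [2, 6]

Answer: M ≅ ℤ/2 ⊕ ℤ/6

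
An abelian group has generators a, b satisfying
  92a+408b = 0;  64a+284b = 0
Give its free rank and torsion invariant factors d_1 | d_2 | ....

Answer: M ≅ ℤ/4 ⊕ ℤ/4

Derivation:
rank_ℚ(R)=2; free=2−2=0
SNF(R) diag = [4, 4] → torsion [4, 4]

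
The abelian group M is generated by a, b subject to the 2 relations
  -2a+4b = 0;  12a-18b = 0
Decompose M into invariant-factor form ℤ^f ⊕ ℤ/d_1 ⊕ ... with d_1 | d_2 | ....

Answer: M ≅ ℤ/2 ⊕ ℤ/6

Derivation:
rank_ℚ(R)=2; free=2−2=0
SNF(R) diag = [2, 6] → torsion [2, 6]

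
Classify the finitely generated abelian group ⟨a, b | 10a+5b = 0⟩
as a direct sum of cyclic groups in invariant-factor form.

rank_ℚ(R)=1; free=2−1=1
SNF(R) diag = [5] → torsion [5]

Answer: M ≅ ℤ^1 ⊕ ℤ/5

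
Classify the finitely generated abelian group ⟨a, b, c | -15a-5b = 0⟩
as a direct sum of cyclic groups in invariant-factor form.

Answer: M ≅ ℤ^2 ⊕ ℤ/5

Derivation:
rank_ℚ(R)=1; free=3−1=2
SNF(R) diag = [5] → torsion [5]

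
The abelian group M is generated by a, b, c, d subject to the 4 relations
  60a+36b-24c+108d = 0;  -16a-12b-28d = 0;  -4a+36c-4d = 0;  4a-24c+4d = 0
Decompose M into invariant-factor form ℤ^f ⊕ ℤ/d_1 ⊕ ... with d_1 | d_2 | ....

rank_ℚ(R)=4; free=4−4=0
SNF(R) diag = [4, 12, 12, 12] → torsion [4, 12, 12, 12]

Answer: M ≅ ℤ/4 ⊕ ℤ/12 ⊕ ℤ/12 ⊕ ℤ/12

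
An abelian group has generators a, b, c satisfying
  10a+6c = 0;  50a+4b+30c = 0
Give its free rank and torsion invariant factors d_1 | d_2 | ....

Answer: M ≅ ℤ^1 ⊕ ℤ/2 ⊕ ℤ/4

Derivation:
rank_ℚ(R)=2; free=3−2=1
SNF(R) diag = [2, 4] → torsion [2, 4]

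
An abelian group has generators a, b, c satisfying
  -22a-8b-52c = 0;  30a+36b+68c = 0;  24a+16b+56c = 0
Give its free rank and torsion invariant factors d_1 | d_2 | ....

Answer: M ≅ ℤ/2 ⊕ ℤ/4 ⊕ ℤ/8

Derivation:
rank_ℚ(R)=3; free=3−3=0
SNF(R) diag = [2, 4, 8] → torsion [2, 4, 8]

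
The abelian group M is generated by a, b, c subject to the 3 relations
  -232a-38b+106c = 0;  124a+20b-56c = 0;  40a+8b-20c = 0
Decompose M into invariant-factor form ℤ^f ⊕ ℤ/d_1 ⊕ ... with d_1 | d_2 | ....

Answer: M ≅ ℤ/2 ⊕ ℤ/4 ⊕ ℤ/12

Derivation:
rank_ℚ(R)=3; free=3−3=0
SNF(R) diag = [2, 4, 12] → torsion [2, 4, 12]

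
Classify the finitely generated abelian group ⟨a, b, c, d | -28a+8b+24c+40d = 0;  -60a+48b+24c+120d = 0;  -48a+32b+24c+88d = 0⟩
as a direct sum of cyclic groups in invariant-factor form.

Answer: M ≅ ℤ^1 ⊕ ℤ/4 ⊕ ℤ/8 ⊕ ℤ/24

Derivation:
rank_ℚ(R)=3; free=4−3=1
SNF(R) diag = [4, 8, 24] → torsion [4, 8, 24]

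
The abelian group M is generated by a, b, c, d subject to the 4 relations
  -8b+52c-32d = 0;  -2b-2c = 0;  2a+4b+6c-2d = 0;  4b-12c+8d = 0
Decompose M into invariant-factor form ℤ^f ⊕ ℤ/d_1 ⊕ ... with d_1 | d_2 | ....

rank_ℚ(R)=4; free=4−4=0
SNF(R) diag = [2, 2, 4, 8] → torsion [2, 2, 4, 8]

Answer: M ≅ ℤ/2 ⊕ ℤ/2 ⊕ ℤ/4 ⊕ ℤ/8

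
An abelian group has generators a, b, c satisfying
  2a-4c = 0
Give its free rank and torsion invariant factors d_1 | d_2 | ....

rank_ℚ(R)=1; free=3−1=2
SNF(R) diag = [2] → torsion [2]

Answer: M ≅ ℤ^2 ⊕ ℤ/2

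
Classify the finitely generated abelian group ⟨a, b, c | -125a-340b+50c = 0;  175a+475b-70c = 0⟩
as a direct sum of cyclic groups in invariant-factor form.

Answer: M ≅ ℤ^1 ⊕ ℤ/5 ⊕ ℤ/5

Derivation:
rank_ℚ(R)=2; free=3−2=1
SNF(R) diag = [5, 5] → torsion [5, 5]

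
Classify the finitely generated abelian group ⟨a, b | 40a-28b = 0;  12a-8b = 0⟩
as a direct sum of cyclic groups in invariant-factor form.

Answer: M ≅ ℤ/4 ⊕ ℤ/4

Derivation:
rank_ℚ(R)=2; free=2−2=0
SNF(R) diag = [4, 4] → torsion [4, 4]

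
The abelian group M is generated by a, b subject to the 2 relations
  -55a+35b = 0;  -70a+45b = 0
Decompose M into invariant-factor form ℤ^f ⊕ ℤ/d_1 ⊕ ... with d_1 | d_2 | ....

Answer: M ≅ ℤ/5 ⊕ ℤ/5

Derivation:
rank_ℚ(R)=2; free=2−2=0
SNF(R) diag = [5, 5] → torsion [5, 5]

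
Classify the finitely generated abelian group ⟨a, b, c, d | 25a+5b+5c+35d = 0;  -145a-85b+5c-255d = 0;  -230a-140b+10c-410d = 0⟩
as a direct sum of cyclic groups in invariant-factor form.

Answer: M ≅ ℤ^1 ⊕ ℤ/5 ⊕ ℤ/10 ⊕ ℤ/10

Derivation:
rank_ℚ(R)=3; free=4−3=1
SNF(R) diag = [5, 10, 10] → torsion [5, 10, 10]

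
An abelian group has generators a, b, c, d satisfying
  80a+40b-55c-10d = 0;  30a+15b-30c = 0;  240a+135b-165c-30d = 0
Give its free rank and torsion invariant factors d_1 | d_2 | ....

Answer: M ≅ ℤ^1 ⊕ ℤ/5 ⊕ ℤ/15 ⊕ ℤ/30

Derivation:
rank_ℚ(R)=3; free=4−3=1
SNF(R) diag = [5, 15, 30] → torsion [5, 15, 30]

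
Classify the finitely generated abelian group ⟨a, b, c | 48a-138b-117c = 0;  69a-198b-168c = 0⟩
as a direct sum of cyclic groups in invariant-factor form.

rank_ℚ(R)=2; free=3−2=1
SNF(R) diag = [3, 3] → torsion [3, 3]

Answer: M ≅ ℤ^1 ⊕ ℤ/3 ⊕ ℤ/3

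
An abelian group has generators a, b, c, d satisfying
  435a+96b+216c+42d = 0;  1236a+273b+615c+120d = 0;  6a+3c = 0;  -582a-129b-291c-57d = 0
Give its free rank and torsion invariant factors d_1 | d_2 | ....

rank_ℚ(R)=4; free=4−4=0
SNF(R) diag = [3, 3, 3, 9] → torsion [3, 3, 3, 9]

Answer: M ≅ ℤ/3 ⊕ ℤ/3 ⊕ ℤ/3 ⊕ ℤ/9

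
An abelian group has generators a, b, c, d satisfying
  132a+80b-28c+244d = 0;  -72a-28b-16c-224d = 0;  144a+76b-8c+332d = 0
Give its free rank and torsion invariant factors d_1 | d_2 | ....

Answer: M ≅ ℤ^1 ⊕ ℤ/4 ⊕ ℤ/12 ⊕ ℤ/12

Derivation:
rank_ℚ(R)=3; free=4−3=1
SNF(R) diag = [4, 12, 12] → torsion [4, 12, 12]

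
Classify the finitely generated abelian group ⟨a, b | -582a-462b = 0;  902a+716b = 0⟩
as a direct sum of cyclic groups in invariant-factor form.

rank_ℚ(R)=2; free=2−2=0
SNF(R) diag = [2, 6] → torsion [2, 6]

Answer: M ≅ ℤ/2 ⊕ ℤ/6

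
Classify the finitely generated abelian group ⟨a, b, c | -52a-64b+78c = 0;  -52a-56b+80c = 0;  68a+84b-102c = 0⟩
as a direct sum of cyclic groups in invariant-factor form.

Answer: M ≅ ℤ/2 ⊕ ℤ/4 ⊕ ℤ/4

Derivation:
rank_ℚ(R)=3; free=3−3=0
SNF(R) diag = [2, 4, 4] → torsion [2, 4, 4]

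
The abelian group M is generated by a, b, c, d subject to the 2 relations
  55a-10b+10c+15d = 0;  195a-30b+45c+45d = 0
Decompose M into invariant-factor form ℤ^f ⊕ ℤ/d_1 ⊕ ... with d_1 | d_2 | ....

rank_ℚ(R)=2; free=4−2=2
SNF(R) diag = [5, 15] → torsion [5, 15]

Answer: M ≅ ℤ^2 ⊕ ℤ/5 ⊕ ℤ/15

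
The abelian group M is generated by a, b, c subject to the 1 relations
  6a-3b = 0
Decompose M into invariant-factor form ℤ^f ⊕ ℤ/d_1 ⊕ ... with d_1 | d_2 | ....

rank_ℚ(R)=1; free=3−1=2
SNF(R) diag = [3] → torsion [3]

Answer: M ≅ ℤ^2 ⊕ ℤ/3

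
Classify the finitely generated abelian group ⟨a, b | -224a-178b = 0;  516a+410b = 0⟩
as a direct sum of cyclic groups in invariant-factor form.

rank_ℚ(R)=2; free=2−2=0
SNF(R) diag = [2, 4] → torsion [2, 4]

Answer: M ≅ ℤ/2 ⊕ ℤ/4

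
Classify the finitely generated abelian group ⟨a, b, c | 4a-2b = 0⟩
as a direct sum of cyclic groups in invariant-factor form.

Answer: M ≅ ℤ^2 ⊕ ℤ/2

Derivation:
rank_ℚ(R)=1; free=3−1=2
SNF(R) diag = [2] → torsion [2]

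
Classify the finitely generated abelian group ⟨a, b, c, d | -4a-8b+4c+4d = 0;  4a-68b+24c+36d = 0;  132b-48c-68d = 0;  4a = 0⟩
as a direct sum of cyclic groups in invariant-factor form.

Answer: M ≅ ℤ/4 ⊕ ℤ/4 ⊕ ℤ/4 ⊕ ℤ/8

Derivation:
rank_ℚ(R)=4; free=4−4=0
SNF(R) diag = [4, 4, 4, 8] → torsion [4, 4, 4, 8]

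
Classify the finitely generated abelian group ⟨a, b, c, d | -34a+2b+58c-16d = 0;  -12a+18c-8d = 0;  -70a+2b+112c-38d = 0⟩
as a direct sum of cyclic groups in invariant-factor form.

Answer: M ≅ ℤ^1 ⊕ ℤ/2 ⊕ ℤ/2 ⊕ ℤ/6

Derivation:
rank_ℚ(R)=3; free=4−3=1
SNF(R) diag = [2, 2, 6] → torsion [2, 2, 6]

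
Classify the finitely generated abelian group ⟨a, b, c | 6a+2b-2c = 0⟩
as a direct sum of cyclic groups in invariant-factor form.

rank_ℚ(R)=1; free=3−1=2
SNF(R) diag = [2] → torsion [2]

Answer: M ≅ ℤ^2 ⊕ ℤ/2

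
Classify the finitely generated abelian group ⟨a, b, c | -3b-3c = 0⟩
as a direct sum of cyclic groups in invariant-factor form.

rank_ℚ(R)=1; free=3−1=2
SNF(R) diag = [3] → torsion [3]

Answer: M ≅ ℤ^2 ⊕ ℤ/3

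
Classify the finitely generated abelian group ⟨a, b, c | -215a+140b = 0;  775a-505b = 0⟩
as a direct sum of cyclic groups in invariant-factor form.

rank_ℚ(R)=2; free=3−2=1
SNF(R) diag = [5, 15] → torsion [5, 15]

Answer: M ≅ ℤ^1 ⊕ ℤ/5 ⊕ ℤ/15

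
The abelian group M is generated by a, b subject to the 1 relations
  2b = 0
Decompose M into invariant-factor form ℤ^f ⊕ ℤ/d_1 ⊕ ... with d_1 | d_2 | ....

rank_ℚ(R)=1; free=2−1=1
SNF(R) diag = [2] → torsion [2]

Answer: M ≅ ℤ^1 ⊕ ℤ/2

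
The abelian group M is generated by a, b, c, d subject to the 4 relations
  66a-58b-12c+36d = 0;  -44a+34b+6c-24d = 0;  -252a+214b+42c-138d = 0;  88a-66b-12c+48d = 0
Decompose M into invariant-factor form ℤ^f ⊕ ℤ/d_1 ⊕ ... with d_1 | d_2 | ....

Answer: M ≅ ℤ/2 ⊕ ℤ/2 ⊕ ℤ/6 ⊕ ℤ/6

Derivation:
rank_ℚ(R)=4; free=4−4=0
SNF(R) diag = [2, 2, 6, 6] → torsion [2, 2, 6, 6]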